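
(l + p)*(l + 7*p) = l^2 + 8*l*p + 7*p^2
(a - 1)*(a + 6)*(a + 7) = a^3 + 12*a^2 + 29*a - 42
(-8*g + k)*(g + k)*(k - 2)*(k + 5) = -8*g^2*k^2 - 24*g^2*k + 80*g^2 - 7*g*k^3 - 21*g*k^2 + 70*g*k + k^4 + 3*k^3 - 10*k^2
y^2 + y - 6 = (y - 2)*(y + 3)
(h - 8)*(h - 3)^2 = h^3 - 14*h^2 + 57*h - 72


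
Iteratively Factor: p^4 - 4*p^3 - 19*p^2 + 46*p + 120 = (p + 3)*(p^3 - 7*p^2 + 2*p + 40) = (p - 4)*(p + 3)*(p^2 - 3*p - 10) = (p - 4)*(p + 2)*(p + 3)*(p - 5)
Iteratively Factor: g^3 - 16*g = (g + 4)*(g^2 - 4*g) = (g - 4)*(g + 4)*(g)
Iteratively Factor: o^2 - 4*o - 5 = (o - 5)*(o + 1)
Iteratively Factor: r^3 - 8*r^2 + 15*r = (r - 5)*(r^2 - 3*r) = r*(r - 5)*(r - 3)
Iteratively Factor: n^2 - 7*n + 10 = (n - 5)*(n - 2)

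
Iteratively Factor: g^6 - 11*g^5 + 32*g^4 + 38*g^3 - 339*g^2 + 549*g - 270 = (g + 3)*(g^5 - 14*g^4 + 74*g^3 - 184*g^2 + 213*g - 90) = (g - 1)*(g + 3)*(g^4 - 13*g^3 + 61*g^2 - 123*g + 90) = (g - 3)*(g - 1)*(g + 3)*(g^3 - 10*g^2 + 31*g - 30) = (g - 3)*(g - 2)*(g - 1)*(g + 3)*(g^2 - 8*g + 15) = (g - 5)*(g - 3)*(g - 2)*(g - 1)*(g + 3)*(g - 3)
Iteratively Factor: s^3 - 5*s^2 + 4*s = (s - 4)*(s^2 - s) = (s - 4)*(s - 1)*(s)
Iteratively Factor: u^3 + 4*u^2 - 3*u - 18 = (u + 3)*(u^2 + u - 6) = (u - 2)*(u + 3)*(u + 3)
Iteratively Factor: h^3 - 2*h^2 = (h)*(h^2 - 2*h) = h^2*(h - 2)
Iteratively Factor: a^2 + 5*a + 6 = (a + 2)*(a + 3)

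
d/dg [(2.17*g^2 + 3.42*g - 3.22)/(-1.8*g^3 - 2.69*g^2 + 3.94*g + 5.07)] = (3.906*g^4 + 12.312*g^3 + 0.361599999999996*g^2 + 4.6802*g + 30.0262)/(3.24*g^6 + 9.684*g^5 - 6.9479*g^4 - 39.4492*g^3 - 11.753*g^2 + 39.9516*g + 25.7049)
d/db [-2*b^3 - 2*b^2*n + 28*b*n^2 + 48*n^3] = -6*b^2 - 4*b*n + 28*n^2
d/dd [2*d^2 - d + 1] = 4*d - 1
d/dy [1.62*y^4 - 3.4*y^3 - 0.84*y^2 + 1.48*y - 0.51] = 6.48*y^3 - 10.2*y^2 - 1.68*y + 1.48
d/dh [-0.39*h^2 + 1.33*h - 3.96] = 1.33 - 0.78*h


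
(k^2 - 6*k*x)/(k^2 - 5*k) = (k - 6*x)/(k - 5)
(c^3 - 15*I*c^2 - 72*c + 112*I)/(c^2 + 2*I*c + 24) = (c^2 - 11*I*c - 28)/(c + 6*I)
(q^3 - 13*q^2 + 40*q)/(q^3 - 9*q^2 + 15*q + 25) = q*(q - 8)/(q^2 - 4*q - 5)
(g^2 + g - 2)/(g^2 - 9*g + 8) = (g + 2)/(g - 8)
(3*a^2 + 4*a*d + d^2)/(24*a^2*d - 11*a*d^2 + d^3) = (3*a^2 + 4*a*d + d^2)/(d*(24*a^2 - 11*a*d + d^2))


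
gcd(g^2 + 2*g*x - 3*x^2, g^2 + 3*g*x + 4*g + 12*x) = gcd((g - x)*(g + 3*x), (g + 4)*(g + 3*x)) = g + 3*x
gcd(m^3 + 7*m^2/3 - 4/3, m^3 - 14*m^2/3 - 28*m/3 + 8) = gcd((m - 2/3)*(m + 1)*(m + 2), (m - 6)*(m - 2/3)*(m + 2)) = m^2 + 4*m/3 - 4/3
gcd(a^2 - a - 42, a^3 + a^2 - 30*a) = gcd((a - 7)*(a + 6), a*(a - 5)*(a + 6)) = a + 6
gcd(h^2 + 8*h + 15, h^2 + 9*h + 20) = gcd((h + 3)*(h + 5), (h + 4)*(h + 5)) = h + 5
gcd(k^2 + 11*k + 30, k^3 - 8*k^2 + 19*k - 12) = 1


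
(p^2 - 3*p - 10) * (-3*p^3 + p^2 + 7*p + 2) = -3*p^5 + 10*p^4 + 34*p^3 - 29*p^2 - 76*p - 20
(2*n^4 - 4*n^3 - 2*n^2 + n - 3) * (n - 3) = 2*n^5 - 10*n^4 + 10*n^3 + 7*n^2 - 6*n + 9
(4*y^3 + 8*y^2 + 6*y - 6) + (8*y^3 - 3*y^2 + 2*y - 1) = 12*y^3 + 5*y^2 + 8*y - 7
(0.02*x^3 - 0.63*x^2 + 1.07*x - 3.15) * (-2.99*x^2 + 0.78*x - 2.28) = -0.0598*x^5 + 1.8993*x^4 - 3.7363*x^3 + 11.6895*x^2 - 4.8966*x + 7.182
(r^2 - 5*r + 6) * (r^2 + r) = r^4 - 4*r^3 + r^2 + 6*r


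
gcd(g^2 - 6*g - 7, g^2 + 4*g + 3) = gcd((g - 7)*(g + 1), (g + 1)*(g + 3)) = g + 1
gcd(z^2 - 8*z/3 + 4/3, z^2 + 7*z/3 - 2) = z - 2/3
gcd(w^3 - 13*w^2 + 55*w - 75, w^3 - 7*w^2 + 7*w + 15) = w^2 - 8*w + 15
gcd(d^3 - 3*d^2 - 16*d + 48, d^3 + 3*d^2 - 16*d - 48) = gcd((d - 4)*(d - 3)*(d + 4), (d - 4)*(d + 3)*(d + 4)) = d^2 - 16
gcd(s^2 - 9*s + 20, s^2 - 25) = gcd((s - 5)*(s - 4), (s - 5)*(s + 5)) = s - 5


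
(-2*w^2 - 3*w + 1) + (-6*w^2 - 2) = -8*w^2 - 3*w - 1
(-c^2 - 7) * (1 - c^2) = c^4 + 6*c^2 - 7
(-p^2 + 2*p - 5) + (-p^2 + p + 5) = -2*p^2 + 3*p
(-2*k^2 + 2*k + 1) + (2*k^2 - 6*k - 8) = -4*k - 7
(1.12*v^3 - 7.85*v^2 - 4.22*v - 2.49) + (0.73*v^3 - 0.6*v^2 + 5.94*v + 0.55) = 1.85*v^3 - 8.45*v^2 + 1.72*v - 1.94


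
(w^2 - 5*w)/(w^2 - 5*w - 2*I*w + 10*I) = w/(w - 2*I)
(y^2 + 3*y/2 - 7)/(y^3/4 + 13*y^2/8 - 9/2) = 4*(2*y^2 + 3*y - 14)/(2*y^3 + 13*y^2 - 36)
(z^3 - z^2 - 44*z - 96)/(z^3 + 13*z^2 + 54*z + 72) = (z - 8)/(z + 6)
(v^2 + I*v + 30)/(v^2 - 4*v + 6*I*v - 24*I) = (v - 5*I)/(v - 4)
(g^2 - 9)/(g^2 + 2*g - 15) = (g + 3)/(g + 5)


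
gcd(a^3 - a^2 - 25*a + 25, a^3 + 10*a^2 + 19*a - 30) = a^2 + 4*a - 5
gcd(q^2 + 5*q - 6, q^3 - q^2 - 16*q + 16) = q - 1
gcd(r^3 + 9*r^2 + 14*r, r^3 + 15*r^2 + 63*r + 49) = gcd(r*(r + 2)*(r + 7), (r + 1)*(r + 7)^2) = r + 7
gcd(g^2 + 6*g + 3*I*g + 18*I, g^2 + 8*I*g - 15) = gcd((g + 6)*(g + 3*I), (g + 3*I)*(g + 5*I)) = g + 3*I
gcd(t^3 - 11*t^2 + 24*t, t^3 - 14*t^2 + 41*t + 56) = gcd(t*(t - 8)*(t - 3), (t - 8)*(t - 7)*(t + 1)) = t - 8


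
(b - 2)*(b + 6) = b^2 + 4*b - 12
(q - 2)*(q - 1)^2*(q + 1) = q^4 - 3*q^3 + q^2 + 3*q - 2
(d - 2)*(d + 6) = d^2 + 4*d - 12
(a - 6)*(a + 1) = a^2 - 5*a - 6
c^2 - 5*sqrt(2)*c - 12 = (c - 6*sqrt(2))*(c + sqrt(2))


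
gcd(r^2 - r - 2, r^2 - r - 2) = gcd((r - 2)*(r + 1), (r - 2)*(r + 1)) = r^2 - r - 2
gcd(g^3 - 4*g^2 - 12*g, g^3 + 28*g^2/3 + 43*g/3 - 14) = 1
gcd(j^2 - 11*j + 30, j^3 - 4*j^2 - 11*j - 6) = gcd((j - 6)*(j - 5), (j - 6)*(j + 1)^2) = j - 6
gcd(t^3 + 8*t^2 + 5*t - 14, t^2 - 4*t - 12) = t + 2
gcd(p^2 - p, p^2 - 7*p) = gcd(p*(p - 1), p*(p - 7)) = p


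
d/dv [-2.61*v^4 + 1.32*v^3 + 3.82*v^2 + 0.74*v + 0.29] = -10.44*v^3 + 3.96*v^2 + 7.64*v + 0.74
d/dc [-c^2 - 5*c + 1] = -2*c - 5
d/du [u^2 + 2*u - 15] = 2*u + 2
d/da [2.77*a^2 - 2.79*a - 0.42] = 5.54*a - 2.79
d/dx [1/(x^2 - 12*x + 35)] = 2*(6 - x)/(x^2 - 12*x + 35)^2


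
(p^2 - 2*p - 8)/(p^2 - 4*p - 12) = (p - 4)/(p - 6)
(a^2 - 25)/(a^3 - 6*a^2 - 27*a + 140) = (a - 5)/(a^2 - 11*a + 28)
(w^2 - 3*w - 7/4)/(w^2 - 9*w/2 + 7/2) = (w + 1/2)/(w - 1)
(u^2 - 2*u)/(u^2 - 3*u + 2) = u/(u - 1)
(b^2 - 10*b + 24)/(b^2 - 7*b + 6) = (b - 4)/(b - 1)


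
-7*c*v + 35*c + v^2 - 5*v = (-7*c + v)*(v - 5)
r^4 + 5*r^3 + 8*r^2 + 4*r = r*(r + 1)*(r + 2)^2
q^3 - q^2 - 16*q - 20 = (q - 5)*(q + 2)^2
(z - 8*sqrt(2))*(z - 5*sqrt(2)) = z^2 - 13*sqrt(2)*z + 80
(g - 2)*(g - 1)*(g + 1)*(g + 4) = g^4 + 2*g^3 - 9*g^2 - 2*g + 8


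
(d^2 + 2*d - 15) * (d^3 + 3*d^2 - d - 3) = d^5 + 5*d^4 - 10*d^3 - 50*d^2 + 9*d + 45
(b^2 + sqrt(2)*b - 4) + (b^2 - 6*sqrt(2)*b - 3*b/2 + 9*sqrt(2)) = 2*b^2 - 5*sqrt(2)*b - 3*b/2 - 4 + 9*sqrt(2)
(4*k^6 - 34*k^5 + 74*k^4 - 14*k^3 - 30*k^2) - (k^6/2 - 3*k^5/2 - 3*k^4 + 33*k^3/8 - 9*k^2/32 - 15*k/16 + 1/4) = 7*k^6/2 - 65*k^5/2 + 77*k^4 - 145*k^3/8 - 951*k^2/32 + 15*k/16 - 1/4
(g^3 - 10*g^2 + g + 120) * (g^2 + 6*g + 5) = g^5 - 4*g^4 - 54*g^3 + 76*g^2 + 725*g + 600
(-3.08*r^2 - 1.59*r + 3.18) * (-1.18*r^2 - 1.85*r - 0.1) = 3.6344*r^4 + 7.5742*r^3 - 0.502899999999999*r^2 - 5.724*r - 0.318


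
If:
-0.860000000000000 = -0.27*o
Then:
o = 3.19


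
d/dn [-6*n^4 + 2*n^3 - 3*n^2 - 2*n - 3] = -24*n^3 + 6*n^2 - 6*n - 2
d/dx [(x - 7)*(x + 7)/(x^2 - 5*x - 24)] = 5*(-x^2 + 10*x - 49)/(x^4 - 10*x^3 - 23*x^2 + 240*x + 576)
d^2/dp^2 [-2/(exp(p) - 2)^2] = -8*(exp(p) + 1)*exp(p)/(exp(p) - 2)^4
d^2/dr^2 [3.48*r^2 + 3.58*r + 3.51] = 6.96000000000000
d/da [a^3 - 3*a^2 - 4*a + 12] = 3*a^2 - 6*a - 4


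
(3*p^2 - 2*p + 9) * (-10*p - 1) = -30*p^3 + 17*p^2 - 88*p - 9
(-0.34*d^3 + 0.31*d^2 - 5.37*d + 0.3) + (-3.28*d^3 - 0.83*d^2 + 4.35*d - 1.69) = -3.62*d^3 - 0.52*d^2 - 1.02*d - 1.39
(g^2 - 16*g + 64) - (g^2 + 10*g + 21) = 43 - 26*g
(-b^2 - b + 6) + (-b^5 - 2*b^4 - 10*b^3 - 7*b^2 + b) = -b^5 - 2*b^4 - 10*b^3 - 8*b^2 + 6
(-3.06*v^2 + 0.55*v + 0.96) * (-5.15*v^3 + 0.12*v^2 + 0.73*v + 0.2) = 15.759*v^5 - 3.1997*v^4 - 7.1118*v^3 - 0.0953000000000001*v^2 + 0.8108*v + 0.192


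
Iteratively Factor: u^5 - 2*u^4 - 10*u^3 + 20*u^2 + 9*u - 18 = (u + 1)*(u^4 - 3*u^3 - 7*u^2 + 27*u - 18) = (u + 1)*(u + 3)*(u^3 - 6*u^2 + 11*u - 6) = (u - 3)*(u + 1)*(u + 3)*(u^2 - 3*u + 2) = (u - 3)*(u - 1)*(u + 1)*(u + 3)*(u - 2)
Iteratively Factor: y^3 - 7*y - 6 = (y + 2)*(y^2 - 2*y - 3) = (y - 3)*(y + 2)*(y + 1)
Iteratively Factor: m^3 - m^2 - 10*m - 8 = (m + 1)*(m^2 - 2*m - 8) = (m - 4)*(m + 1)*(m + 2)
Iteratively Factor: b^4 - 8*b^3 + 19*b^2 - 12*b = (b - 4)*(b^3 - 4*b^2 + 3*b) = (b - 4)*(b - 3)*(b^2 - b) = (b - 4)*(b - 3)*(b - 1)*(b)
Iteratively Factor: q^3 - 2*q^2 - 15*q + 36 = (q - 3)*(q^2 + q - 12) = (q - 3)^2*(q + 4)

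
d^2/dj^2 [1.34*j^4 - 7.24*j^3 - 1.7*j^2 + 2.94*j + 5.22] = 16.08*j^2 - 43.44*j - 3.4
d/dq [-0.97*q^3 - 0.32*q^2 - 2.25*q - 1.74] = -2.91*q^2 - 0.64*q - 2.25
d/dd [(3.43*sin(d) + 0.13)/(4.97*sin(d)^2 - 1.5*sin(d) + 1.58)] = (-17.0471*sin(d)^2 - 1.2922*sin(d) + 5.6144)*cos(d)/(24.7009*sin(d)^4 - 14.91*sin(d)^3 + 17.9552*sin(d)^2 - 4.74*sin(d) + 2.4964)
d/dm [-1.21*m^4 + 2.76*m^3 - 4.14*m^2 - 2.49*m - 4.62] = -4.84*m^3 + 8.28*m^2 - 8.28*m - 2.49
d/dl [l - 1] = 1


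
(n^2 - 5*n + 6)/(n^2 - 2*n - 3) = (n - 2)/(n + 1)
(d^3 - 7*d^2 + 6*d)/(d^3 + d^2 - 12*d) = (d^2 - 7*d + 6)/(d^2 + d - 12)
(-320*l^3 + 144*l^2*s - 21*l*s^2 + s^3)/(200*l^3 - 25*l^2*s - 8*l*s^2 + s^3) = (-8*l + s)/(5*l + s)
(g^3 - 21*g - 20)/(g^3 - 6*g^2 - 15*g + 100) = (g + 1)/(g - 5)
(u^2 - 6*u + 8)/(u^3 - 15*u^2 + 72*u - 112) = (u - 2)/(u^2 - 11*u + 28)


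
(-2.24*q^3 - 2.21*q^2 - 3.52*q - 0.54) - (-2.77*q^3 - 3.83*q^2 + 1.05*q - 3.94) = 0.53*q^3 + 1.62*q^2 - 4.57*q + 3.4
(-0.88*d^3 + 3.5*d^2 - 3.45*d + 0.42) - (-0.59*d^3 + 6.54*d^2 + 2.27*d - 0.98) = -0.29*d^3 - 3.04*d^2 - 5.72*d + 1.4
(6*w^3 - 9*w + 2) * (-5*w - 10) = -30*w^4 - 60*w^3 + 45*w^2 + 80*w - 20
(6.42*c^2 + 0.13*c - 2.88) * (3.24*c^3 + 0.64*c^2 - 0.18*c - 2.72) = 20.8008*c^5 + 4.53*c^4 - 10.4036*c^3 - 19.329*c^2 + 0.1648*c + 7.8336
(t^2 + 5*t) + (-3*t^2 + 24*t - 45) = -2*t^2 + 29*t - 45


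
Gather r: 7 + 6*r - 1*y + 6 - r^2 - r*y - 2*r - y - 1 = -r^2 + r*(4 - y) - 2*y + 12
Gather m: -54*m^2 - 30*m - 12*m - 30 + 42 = -54*m^2 - 42*m + 12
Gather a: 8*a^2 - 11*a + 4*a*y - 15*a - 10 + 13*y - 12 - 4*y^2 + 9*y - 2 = 8*a^2 + a*(4*y - 26) - 4*y^2 + 22*y - 24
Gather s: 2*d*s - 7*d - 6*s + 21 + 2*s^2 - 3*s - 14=-7*d + 2*s^2 + s*(2*d - 9) + 7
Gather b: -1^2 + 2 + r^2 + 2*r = r^2 + 2*r + 1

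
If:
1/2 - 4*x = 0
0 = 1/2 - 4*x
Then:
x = 1/8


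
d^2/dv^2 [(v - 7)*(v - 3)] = 2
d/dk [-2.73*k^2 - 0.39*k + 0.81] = -5.46*k - 0.39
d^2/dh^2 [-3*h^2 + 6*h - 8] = -6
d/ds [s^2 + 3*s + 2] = 2*s + 3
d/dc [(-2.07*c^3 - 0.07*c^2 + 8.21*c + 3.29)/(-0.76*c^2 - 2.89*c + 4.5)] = (1.5732*c^4 + 11.9646*c^3 - 21.5031*c^2 + 4.3708*c + 46.4531)/(0.5776*c^4 + 4.3928*c^3 + 1.5121*c^2 - 26.01*c + 20.25)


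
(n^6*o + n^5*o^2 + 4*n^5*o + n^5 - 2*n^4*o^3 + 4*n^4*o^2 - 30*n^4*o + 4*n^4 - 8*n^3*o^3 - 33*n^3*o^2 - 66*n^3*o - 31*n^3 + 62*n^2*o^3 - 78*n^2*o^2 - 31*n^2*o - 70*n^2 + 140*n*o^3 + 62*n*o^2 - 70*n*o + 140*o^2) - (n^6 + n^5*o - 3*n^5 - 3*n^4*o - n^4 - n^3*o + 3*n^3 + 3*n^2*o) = n^6*o - n^6 + n^5*o^2 + 3*n^5*o + 4*n^5 - 2*n^4*o^3 + 4*n^4*o^2 - 27*n^4*o + 5*n^4 - 8*n^3*o^3 - 33*n^3*o^2 - 65*n^3*o - 34*n^3 + 62*n^2*o^3 - 78*n^2*o^2 - 34*n^2*o - 70*n^2 + 140*n*o^3 + 62*n*o^2 - 70*n*o + 140*o^2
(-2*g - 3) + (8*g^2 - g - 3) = 8*g^2 - 3*g - 6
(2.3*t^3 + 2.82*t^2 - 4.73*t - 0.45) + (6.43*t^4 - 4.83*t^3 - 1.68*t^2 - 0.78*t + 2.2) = 6.43*t^4 - 2.53*t^3 + 1.14*t^2 - 5.51*t + 1.75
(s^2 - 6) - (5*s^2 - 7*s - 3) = -4*s^2 + 7*s - 3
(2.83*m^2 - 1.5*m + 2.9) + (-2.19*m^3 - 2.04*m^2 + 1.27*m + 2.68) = -2.19*m^3 + 0.79*m^2 - 0.23*m + 5.58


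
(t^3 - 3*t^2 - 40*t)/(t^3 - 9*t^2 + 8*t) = (t + 5)/(t - 1)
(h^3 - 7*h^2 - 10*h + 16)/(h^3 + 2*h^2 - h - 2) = (h - 8)/(h + 1)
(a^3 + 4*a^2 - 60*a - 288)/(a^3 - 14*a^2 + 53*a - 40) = (a^2 + 12*a + 36)/(a^2 - 6*a + 5)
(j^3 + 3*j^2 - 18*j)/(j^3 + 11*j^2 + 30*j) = (j - 3)/(j + 5)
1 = 1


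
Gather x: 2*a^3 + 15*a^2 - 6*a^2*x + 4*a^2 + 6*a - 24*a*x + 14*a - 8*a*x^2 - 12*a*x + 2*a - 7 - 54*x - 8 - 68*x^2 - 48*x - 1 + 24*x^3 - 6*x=2*a^3 + 19*a^2 + 22*a + 24*x^3 + x^2*(-8*a - 68) + x*(-6*a^2 - 36*a - 108) - 16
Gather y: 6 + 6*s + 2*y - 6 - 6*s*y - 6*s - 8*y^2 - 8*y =-8*y^2 + y*(-6*s - 6)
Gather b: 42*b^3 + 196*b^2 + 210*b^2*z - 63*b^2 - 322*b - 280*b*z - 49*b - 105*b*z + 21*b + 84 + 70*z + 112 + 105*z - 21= 42*b^3 + b^2*(210*z + 133) + b*(-385*z - 350) + 175*z + 175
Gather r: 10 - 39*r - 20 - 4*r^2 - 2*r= -4*r^2 - 41*r - 10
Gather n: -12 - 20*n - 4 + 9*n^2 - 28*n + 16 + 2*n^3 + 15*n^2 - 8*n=2*n^3 + 24*n^2 - 56*n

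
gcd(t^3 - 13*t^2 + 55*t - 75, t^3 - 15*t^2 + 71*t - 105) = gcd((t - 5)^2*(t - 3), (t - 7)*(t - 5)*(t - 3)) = t^2 - 8*t + 15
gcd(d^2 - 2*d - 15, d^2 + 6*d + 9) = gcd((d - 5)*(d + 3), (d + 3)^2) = d + 3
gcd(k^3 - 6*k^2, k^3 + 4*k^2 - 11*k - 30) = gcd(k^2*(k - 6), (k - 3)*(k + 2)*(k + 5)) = 1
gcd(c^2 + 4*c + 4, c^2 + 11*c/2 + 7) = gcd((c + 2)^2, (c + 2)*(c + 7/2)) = c + 2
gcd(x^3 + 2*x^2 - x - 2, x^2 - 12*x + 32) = 1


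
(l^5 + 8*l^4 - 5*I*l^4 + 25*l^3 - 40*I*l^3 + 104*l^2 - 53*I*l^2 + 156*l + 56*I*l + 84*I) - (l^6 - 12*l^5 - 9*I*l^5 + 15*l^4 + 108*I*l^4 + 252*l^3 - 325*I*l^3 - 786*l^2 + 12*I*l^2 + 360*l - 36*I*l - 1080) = -l^6 + 13*l^5 + 9*I*l^5 - 7*l^4 - 113*I*l^4 - 227*l^3 + 285*I*l^3 + 890*l^2 - 65*I*l^2 - 204*l + 92*I*l + 1080 + 84*I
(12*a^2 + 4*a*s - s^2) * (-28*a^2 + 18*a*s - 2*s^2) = -336*a^4 + 104*a^3*s + 76*a^2*s^2 - 26*a*s^3 + 2*s^4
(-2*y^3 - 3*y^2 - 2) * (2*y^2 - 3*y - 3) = -4*y^5 + 15*y^3 + 5*y^2 + 6*y + 6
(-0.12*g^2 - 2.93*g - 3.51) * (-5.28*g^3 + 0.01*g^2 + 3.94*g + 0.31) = 0.6336*g^5 + 15.4692*g^4 + 18.0307*g^3 - 11.6165*g^2 - 14.7377*g - 1.0881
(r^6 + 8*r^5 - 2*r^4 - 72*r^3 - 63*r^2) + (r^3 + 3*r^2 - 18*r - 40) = r^6 + 8*r^5 - 2*r^4 - 71*r^3 - 60*r^2 - 18*r - 40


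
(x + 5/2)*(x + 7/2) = x^2 + 6*x + 35/4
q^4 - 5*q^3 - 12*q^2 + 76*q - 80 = (q - 5)*(q - 2)^2*(q + 4)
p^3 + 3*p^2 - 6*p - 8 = (p - 2)*(p + 1)*(p + 4)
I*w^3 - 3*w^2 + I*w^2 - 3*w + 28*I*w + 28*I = (w - 4*I)*(w + 7*I)*(I*w + I)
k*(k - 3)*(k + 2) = k^3 - k^2 - 6*k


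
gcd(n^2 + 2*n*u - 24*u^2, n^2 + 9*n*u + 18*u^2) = n + 6*u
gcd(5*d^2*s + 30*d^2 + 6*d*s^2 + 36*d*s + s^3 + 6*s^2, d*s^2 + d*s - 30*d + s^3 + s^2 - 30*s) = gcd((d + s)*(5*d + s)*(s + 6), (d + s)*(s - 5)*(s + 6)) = d*s + 6*d + s^2 + 6*s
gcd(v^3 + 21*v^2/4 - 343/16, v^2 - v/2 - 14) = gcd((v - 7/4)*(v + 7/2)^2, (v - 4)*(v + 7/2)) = v + 7/2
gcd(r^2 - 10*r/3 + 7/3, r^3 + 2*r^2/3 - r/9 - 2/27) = 1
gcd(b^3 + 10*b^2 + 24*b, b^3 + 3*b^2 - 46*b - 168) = b^2 + 10*b + 24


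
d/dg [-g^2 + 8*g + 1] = 8 - 2*g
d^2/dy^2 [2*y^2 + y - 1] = 4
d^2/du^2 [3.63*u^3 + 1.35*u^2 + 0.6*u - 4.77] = 21.78*u + 2.7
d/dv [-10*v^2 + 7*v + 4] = 7 - 20*v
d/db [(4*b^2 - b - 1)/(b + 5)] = 4*(b^2 + 10*b - 1)/(b^2 + 10*b + 25)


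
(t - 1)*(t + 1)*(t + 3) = t^3 + 3*t^2 - t - 3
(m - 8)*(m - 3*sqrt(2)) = m^2 - 8*m - 3*sqrt(2)*m + 24*sqrt(2)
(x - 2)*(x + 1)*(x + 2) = x^3 + x^2 - 4*x - 4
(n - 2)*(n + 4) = n^2 + 2*n - 8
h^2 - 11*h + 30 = (h - 6)*(h - 5)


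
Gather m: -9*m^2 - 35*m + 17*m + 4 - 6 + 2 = -9*m^2 - 18*m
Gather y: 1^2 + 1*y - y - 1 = 0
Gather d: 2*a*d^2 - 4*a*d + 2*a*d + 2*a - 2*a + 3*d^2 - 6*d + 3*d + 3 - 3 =d^2*(2*a + 3) + d*(-2*a - 3)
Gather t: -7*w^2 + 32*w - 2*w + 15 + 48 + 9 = -7*w^2 + 30*w + 72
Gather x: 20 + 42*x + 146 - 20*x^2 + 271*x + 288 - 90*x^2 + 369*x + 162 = -110*x^2 + 682*x + 616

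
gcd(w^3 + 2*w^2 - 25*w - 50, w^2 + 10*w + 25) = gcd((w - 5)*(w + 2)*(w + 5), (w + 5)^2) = w + 5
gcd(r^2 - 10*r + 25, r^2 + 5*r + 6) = 1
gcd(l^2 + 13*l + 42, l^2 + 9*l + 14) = l + 7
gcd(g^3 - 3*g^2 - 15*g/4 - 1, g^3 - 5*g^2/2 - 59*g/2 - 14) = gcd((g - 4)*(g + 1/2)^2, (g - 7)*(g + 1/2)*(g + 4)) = g + 1/2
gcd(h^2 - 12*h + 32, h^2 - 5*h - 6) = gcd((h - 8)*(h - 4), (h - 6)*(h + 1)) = 1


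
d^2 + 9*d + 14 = (d + 2)*(d + 7)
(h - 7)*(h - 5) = h^2 - 12*h + 35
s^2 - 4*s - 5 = (s - 5)*(s + 1)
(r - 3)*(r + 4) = r^2 + r - 12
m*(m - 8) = m^2 - 8*m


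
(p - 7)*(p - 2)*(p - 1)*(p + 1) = p^4 - 9*p^3 + 13*p^2 + 9*p - 14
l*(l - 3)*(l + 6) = l^3 + 3*l^2 - 18*l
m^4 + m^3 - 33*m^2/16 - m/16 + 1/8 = (m - 1)*(m - 1/4)*(m + 1/4)*(m + 2)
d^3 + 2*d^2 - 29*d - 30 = (d - 5)*(d + 1)*(d + 6)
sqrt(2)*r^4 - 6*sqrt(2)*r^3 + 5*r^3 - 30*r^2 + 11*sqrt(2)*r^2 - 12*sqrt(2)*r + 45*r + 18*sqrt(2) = (r - 3)^2*(r + 2*sqrt(2))*(sqrt(2)*r + 1)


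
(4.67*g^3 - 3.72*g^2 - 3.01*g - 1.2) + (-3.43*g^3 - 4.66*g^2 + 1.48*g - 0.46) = 1.24*g^3 - 8.38*g^2 - 1.53*g - 1.66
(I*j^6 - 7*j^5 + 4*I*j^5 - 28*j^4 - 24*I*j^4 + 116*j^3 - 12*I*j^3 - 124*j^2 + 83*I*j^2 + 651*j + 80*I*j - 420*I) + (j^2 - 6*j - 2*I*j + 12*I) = I*j^6 - 7*j^5 + 4*I*j^5 - 28*j^4 - 24*I*j^4 + 116*j^3 - 12*I*j^3 - 123*j^2 + 83*I*j^2 + 645*j + 78*I*j - 408*I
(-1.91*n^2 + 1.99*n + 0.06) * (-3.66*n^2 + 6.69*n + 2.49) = 6.9906*n^4 - 20.0613*n^3 + 8.3376*n^2 + 5.3565*n + 0.1494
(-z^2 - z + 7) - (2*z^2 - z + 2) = 5 - 3*z^2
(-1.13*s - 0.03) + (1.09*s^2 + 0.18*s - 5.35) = 1.09*s^2 - 0.95*s - 5.38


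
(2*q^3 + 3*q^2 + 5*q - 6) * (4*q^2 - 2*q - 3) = 8*q^5 + 8*q^4 + 8*q^3 - 43*q^2 - 3*q + 18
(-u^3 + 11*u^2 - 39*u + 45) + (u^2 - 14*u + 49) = -u^3 + 12*u^2 - 53*u + 94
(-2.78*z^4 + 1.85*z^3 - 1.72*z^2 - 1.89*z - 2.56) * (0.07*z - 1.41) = -0.1946*z^5 + 4.0493*z^4 - 2.7289*z^3 + 2.2929*z^2 + 2.4857*z + 3.6096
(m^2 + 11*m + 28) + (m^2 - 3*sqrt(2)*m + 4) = 2*m^2 - 3*sqrt(2)*m + 11*m + 32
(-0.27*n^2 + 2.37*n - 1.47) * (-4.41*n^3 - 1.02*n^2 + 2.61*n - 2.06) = 1.1907*n^5 - 10.1763*n^4 + 3.3606*n^3 + 8.2413*n^2 - 8.7189*n + 3.0282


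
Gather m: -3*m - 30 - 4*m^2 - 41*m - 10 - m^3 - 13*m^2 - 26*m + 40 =-m^3 - 17*m^2 - 70*m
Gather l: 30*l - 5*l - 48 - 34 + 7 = 25*l - 75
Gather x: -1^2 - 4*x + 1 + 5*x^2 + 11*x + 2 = 5*x^2 + 7*x + 2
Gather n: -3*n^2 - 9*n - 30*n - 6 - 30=-3*n^2 - 39*n - 36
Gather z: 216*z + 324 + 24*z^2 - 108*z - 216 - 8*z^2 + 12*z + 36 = 16*z^2 + 120*z + 144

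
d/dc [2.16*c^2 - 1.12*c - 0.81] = 4.32*c - 1.12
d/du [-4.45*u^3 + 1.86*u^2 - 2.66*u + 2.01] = -13.35*u^2 + 3.72*u - 2.66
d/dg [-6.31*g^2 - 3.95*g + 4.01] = -12.62*g - 3.95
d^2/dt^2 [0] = 0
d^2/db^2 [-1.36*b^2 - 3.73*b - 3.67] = -2.72000000000000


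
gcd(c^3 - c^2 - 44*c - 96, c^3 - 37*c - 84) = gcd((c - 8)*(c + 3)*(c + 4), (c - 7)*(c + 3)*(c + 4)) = c^2 + 7*c + 12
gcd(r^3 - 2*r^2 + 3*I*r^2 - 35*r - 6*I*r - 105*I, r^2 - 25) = r + 5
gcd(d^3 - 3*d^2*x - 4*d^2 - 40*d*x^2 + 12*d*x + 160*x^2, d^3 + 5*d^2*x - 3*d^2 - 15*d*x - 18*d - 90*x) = d + 5*x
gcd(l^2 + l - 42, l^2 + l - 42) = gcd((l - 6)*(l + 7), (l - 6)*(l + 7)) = l^2 + l - 42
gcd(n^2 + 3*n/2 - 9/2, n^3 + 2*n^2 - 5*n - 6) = n + 3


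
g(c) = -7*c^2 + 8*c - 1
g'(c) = 8 - 14*c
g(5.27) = -153.25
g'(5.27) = -65.78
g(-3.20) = -98.28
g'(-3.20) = 52.80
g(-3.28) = -102.55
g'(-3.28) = 53.92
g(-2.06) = -47.19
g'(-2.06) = 36.84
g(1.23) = -1.75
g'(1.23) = -9.22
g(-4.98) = -214.44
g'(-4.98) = 77.72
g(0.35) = 0.94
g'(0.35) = 3.10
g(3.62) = -63.77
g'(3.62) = -42.68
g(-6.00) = -301.00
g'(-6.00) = 92.00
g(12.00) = -913.00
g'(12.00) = -160.00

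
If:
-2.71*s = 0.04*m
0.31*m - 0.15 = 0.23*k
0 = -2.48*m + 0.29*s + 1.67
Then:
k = 0.25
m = 0.67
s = -0.01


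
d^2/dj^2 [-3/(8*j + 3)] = -384/(8*j + 3)^3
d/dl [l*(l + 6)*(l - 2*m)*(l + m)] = 4*l^3 - 3*l^2*m + 18*l^2 - 4*l*m^2 - 12*l*m - 12*m^2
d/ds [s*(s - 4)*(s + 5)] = 3*s^2 + 2*s - 20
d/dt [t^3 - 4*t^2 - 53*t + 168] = 3*t^2 - 8*t - 53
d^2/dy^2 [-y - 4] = 0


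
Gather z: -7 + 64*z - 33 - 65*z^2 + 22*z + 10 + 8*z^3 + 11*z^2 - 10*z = 8*z^3 - 54*z^2 + 76*z - 30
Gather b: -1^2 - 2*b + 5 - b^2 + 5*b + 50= -b^2 + 3*b + 54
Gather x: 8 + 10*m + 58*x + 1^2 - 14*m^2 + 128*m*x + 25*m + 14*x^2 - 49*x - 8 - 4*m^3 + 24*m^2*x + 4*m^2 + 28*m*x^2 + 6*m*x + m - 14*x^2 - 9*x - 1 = -4*m^3 - 10*m^2 + 28*m*x^2 + 36*m + x*(24*m^2 + 134*m)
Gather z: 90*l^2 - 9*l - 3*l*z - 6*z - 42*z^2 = 90*l^2 - 9*l - 42*z^2 + z*(-3*l - 6)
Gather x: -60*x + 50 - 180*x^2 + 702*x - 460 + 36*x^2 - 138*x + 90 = -144*x^2 + 504*x - 320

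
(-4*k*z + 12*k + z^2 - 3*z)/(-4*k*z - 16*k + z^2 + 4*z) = (z - 3)/(z + 4)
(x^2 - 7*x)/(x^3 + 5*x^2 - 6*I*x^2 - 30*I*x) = (x - 7)/(x^2 + x*(5 - 6*I) - 30*I)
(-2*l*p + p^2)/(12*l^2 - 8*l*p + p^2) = p/(-6*l + p)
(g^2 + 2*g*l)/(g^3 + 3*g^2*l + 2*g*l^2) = 1/(g + l)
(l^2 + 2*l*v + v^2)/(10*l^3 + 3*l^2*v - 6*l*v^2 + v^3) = (l + v)/(10*l^2 - 7*l*v + v^2)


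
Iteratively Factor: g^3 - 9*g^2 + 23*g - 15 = (g - 1)*(g^2 - 8*g + 15) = (g - 3)*(g - 1)*(g - 5)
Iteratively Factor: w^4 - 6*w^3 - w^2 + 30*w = (w - 5)*(w^3 - w^2 - 6*w) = (w - 5)*(w - 3)*(w^2 + 2*w) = (w - 5)*(w - 3)*(w + 2)*(w)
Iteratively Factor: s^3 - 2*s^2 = (s - 2)*(s^2) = s*(s - 2)*(s)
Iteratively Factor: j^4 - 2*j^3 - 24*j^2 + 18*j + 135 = (j - 3)*(j^3 + j^2 - 21*j - 45) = (j - 3)*(j + 3)*(j^2 - 2*j - 15) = (j - 3)*(j + 3)^2*(j - 5)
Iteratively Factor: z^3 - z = (z - 1)*(z^2 + z) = (z - 1)*(z + 1)*(z)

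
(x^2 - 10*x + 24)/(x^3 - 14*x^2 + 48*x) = (x - 4)/(x*(x - 8))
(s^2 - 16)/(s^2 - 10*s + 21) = (s^2 - 16)/(s^2 - 10*s + 21)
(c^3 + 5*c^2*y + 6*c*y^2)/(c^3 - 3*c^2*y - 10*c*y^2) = (-c - 3*y)/(-c + 5*y)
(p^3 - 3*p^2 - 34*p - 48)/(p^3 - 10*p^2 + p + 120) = (p + 2)/(p - 5)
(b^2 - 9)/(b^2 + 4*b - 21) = (b + 3)/(b + 7)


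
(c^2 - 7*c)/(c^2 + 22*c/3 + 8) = 3*c*(c - 7)/(3*c^2 + 22*c + 24)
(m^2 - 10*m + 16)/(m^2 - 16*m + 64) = (m - 2)/(m - 8)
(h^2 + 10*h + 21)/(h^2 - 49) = (h + 3)/(h - 7)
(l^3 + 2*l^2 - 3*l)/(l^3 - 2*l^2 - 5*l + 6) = l*(l + 3)/(l^2 - l - 6)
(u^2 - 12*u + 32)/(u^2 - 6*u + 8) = (u - 8)/(u - 2)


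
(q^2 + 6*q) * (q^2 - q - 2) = q^4 + 5*q^3 - 8*q^2 - 12*q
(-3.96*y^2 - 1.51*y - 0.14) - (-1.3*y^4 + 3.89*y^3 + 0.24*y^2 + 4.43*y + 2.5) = 1.3*y^4 - 3.89*y^3 - 4.2*y^2 - 5.94*y - 2.64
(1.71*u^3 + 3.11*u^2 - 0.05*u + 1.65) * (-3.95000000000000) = -6.7545*u^3 - 12.2845*u^2 + 0.1975*u - 6.5175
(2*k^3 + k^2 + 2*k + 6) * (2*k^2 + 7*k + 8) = 4*k^5 + 16*k^4 + 27*k^3 + 34*k^2 + 58*k + 48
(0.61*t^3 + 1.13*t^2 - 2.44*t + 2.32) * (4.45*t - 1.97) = 2.7145*t^4 + 3.8268*t^3 - 13.0841*t^2 + 15.1308*t - 4.5704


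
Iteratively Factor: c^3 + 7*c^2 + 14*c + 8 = (c + 4)*(c^2 + 3*c + 2) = (c + 1)*(c + 4)*(c + 2)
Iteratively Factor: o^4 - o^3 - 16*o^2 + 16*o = (o + 4)*(o^3 - 5*o^2 + 4*o) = o*(o + 4)*(o^2 - 5*o + 4) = o*(o - 4)*(o + 4)*(o - 1)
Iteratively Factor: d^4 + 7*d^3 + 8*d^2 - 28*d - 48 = (d - 2)*(d^3 + 9*d^2 + 26*d + 24) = (d - 2)*(d + 4)*(d^2 + 5*d + 6) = (d - 2)*(d + 2)*(d + 4)*(d + 3)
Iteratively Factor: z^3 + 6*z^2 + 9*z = (z + 3)*(z^2 + 3*z) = z*(z + 3)*(z + 3)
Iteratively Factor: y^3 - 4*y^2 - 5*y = (y)*(y^2 - 4*y - 5) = y*(y - 5)*(y + 1)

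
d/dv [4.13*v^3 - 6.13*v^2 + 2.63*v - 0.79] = 12.39*v^2 - 12.26*v + 2.63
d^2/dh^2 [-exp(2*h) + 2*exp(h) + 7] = (2 - 4*exp(h))*exp(h)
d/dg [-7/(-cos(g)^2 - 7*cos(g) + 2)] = 7*(2*cos(g) + 7)*sin(g)/(cos(g)^2 + 7*cos(g) - 2)^2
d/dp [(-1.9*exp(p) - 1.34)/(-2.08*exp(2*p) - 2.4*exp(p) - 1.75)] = (-3.952*exp(2*p) - 5.5744*exp(p) + 0.109)*exp(p)/(4.3264*exp(4*p) + 9.984*exp(3*p) + 13.04*exp(2*p) + 8.4*exp(p) + 3.0625)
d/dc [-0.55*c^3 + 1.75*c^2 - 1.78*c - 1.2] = -1.65*c^2 + 3.5*c - 1.78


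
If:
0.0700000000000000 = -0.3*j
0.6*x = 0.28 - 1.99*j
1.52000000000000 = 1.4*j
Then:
No Solution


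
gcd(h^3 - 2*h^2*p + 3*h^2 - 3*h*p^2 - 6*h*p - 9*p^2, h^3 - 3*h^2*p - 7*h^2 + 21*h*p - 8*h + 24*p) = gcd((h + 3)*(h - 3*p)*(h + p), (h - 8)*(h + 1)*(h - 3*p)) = -h + 3*p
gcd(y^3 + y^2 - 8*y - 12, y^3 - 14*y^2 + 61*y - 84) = y - 3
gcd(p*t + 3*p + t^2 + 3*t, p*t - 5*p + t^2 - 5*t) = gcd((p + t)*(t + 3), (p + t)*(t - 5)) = p + t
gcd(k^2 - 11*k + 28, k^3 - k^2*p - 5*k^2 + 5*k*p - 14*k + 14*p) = k - 7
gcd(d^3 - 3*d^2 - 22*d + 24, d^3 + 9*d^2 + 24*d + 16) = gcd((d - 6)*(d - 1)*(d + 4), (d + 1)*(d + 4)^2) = d + 4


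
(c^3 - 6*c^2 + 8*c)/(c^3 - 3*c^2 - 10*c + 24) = c/(c + 3)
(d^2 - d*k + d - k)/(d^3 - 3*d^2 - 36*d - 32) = (d - k)/(d^2 - 4*d - 32)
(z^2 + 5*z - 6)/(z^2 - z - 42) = (z - 1)/(z - 7)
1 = 1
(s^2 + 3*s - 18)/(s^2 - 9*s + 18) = (s + 6)/(s - 6)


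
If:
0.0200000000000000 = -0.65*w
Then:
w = -0.03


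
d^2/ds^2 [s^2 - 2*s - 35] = 2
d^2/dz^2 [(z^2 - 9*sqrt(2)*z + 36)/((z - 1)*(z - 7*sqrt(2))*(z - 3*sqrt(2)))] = 2*(z^6 - 27*sqrt(2)*z^5 - 3*sqrt(2)*z^4 + 630*z^4 - 3881*sqrt(2)*z^3 + 68*z^3 - 288*sqrt(2)*z^2 + 26118*z^2 - 45306*sqrt(2)*z + 1080*z - 756*sqrt(2) + 63396)/(z^9 - 30*sqrt(2)*z^8 - 3*z^8 + 90*sqrt(2)*z^7 + 729*z^7 - 4610*sqrt(2)*z^6 - 2179*z^6 + 13590*sqrt(2)*z^5 + 32670*z^5 - 66480*sqrt(2)*z^4 - 92202*z^4 + 165564*z^3 + 163280*sqrt(2)*z^3 - 252756*z^2 - 158760*sqrt(2)*z^2 + 52920*sqrt(2)*z + 222264*z - 74088)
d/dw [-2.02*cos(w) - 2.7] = 2.02*sin(w)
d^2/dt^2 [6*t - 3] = 0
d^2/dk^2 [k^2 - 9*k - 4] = 2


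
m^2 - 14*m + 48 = (m - 8)*(m - 6)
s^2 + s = s*(s + 1)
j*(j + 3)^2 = j^3 + 6*j^2 + 9*j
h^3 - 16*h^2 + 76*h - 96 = (h - 8)*(h - 6)*(h - 2)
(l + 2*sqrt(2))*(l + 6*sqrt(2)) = l^2 + 8*sqrt(2)*l + 24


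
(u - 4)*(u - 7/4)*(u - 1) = u^3 - 27*u^2/4 + 51*u/4 - 7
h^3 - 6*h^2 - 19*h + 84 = (h - 7)*(h - 3)*(h + 4)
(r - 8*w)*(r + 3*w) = r^2 - 5*r*w - 24*w^2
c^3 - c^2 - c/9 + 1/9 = (c - 1)*(c - 1/3)*(c + 1/3)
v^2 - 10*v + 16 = (v - 8)*(v - 2)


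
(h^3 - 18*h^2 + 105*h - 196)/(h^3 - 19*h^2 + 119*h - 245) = (h - 4)/(h - 5)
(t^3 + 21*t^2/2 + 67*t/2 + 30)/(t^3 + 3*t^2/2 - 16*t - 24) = (t + 5)/(t - 4)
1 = 1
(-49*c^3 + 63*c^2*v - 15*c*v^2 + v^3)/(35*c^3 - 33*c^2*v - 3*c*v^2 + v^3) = (-7*c + v)/(5*c + v)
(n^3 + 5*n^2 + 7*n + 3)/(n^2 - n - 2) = (n^2 + 4*n + 3)/(n - 2)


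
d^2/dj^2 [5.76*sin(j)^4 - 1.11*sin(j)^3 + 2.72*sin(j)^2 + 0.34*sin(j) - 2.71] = -92.16*sin(j)^4 + 9.99*sin(j)^3 + 58.24*sin(j)^2 - 7.0*sin(j) + 5.44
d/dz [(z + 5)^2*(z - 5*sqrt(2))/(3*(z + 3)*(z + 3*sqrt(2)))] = (z + 5)*((-z + 5*sqrt(2))*(z + 3)*(z + 5) + (-z + 5*sqrt(2))*(z + 5)*(z + 3*sqrt(2)) + (z + 3)*(z + 3*sqrt(2))*(3*z - 10*sqrt(2) + 5))/(3*(z + 3)^2*(z + 3*sqrt(2))^2)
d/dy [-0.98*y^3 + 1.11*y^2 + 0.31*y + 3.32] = -2.94*y^2 + 2.22*y + 0.31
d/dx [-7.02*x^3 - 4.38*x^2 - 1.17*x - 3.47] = -21.06*x^2 - 8.76*x - 1.17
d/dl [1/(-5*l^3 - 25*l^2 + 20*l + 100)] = (3*l^2 + 10*l - 4)/(5*(l^3 + 5*l^2 - 4*l - 20)^2)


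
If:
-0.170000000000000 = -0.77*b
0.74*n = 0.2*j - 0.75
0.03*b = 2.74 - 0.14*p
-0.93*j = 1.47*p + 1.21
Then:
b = 0.22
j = -32.16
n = -9.71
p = 19.52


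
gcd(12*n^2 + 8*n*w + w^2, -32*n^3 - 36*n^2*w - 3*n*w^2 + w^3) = 1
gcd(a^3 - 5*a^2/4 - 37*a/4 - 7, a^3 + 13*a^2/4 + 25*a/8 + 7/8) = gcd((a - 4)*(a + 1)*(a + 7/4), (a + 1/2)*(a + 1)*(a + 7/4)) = a^2 + 11*a/4 + 7/4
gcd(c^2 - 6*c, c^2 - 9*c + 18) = c - 6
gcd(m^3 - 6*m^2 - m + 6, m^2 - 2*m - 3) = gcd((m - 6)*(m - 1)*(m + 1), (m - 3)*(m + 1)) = m + 1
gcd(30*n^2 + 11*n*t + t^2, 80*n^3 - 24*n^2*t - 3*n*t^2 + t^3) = 5*n + t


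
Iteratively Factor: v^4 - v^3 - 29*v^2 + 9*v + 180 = (v - 3)*(v^3 + 2*v^2 - 23*v - 60) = (v - 3)*(v + 4)*(v^2 - 2*v - 15) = (v - 3)*(v + 3)*(v + 4)*(v - 5)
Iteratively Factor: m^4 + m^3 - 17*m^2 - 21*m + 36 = (m - 4)*(m^3 + 5*m^2 + 3*m - 9) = (m - 4)*(m + 3)*(m^2 + 2*m - 3) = (m - 4)*(m + 3)^2*(m - 1)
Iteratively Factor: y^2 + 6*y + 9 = (y + 3)*(y + 3)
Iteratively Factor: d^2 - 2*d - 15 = (d - 5)*(d + 3)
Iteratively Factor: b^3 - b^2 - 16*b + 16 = (b + 4)*(b^2 - 5*b + 4) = (b - 1)*(b + 4)*(b - 4)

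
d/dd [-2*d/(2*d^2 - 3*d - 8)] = 4*(d^2 + 4)/(4*d^4 - 12*d^3 - 23*d^2 + 48*d + 64)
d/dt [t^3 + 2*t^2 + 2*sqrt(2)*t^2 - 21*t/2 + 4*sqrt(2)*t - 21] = 3*t^2 + 4*t + 4*sqrt(2)*t - 21/2 + 4*sqrt(2)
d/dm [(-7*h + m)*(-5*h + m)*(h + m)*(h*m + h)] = h*(35*h^3 + 46*h^2*m + 23*h^2 - 33*h*m^2 - 22*h*m + 4*m^3 + 3*m^2)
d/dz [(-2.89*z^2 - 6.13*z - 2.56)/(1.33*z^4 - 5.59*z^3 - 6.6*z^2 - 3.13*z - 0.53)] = (7.6874*z^5 + 8.3036*z^4 - 54.9142*z^3 - 74.3435*z^2 - 30.7286*z - 4.7639)/(1.7689*z^8 - 14.8694*z^7 + 13.6921*z^6 + 65.4622*z^5 + 77.1436*z^4 + 47.2414*z^3 + 16.7929*z^2 + 3.3178*z + 0.2809)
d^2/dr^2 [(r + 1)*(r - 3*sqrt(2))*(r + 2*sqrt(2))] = 6*r - 2*sqrt(2) + 2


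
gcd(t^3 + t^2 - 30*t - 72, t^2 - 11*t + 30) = t - 6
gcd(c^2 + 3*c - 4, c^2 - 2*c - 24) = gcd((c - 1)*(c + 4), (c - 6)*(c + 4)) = c + 4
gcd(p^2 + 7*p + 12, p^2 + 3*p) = p + 3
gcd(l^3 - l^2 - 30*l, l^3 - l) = l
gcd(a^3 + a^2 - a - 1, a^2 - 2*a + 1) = a - 1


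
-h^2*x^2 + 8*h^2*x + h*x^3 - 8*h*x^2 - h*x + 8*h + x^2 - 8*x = (-h + x)*(x - 8)*(h*x + 1)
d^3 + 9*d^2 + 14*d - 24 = (d - 1)*(d + 4)*(d + 6)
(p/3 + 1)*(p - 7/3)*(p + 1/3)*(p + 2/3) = p^4/3 + 5*p^3/9 - 55*p^2/27 - 185*p/81 - 14/27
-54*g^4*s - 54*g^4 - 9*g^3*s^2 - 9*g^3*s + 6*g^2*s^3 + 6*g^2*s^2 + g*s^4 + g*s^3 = (-3*g + s)*(3*g + s)*(6*g + s)*(g*s + g)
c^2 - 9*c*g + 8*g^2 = (c - 8*g)*(c - g)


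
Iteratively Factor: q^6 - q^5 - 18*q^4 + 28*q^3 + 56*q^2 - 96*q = (q - 2)*(q^5 + q^4 - 16*q^3 - 4*q^2 + 48*q) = (q - 2)^2*(q^4 + 3*q^3 - 10*q^2 - 24*q) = (q - 2)^2*(q + 4)*(q^3 - q^2 - 6*q) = (q - 2)^2*(q + 2)*(q + 4)*(q^2 - 3*q) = q*(q - 2)^2*(q + 2)*(q + 4)*(q - 3)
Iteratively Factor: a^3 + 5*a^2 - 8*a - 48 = (a + 4)*(a^2 + a - 12) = (a - 3)*(a + 4)*(a + 4)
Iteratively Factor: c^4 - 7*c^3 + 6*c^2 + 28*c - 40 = (c - 2)*(c^3 - 5*c^2 - 4*c + 20) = (c - 2)^2*(c^2 - 3*c - 10) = (c - 5)*(c - 2)^2*(c + 2)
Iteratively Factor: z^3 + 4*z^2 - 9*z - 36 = (z + 3)*(z^2 + z - 12) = (z - 3)*(z + 3)*(z + 4)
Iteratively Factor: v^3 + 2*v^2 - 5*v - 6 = (v + 3)*(v^2 - v - 2) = (v + 1)*(v + 3)*(v - 2)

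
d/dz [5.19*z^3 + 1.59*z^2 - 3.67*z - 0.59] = 15.57*z^2 + 3.18*z - 3.67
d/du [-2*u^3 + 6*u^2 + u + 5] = -6*u^2 + 12*u + 1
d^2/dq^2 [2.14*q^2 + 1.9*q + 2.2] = 4.28000000000000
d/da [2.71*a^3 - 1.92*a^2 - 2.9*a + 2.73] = 8.13*a^2 - 3.84*a - 2.9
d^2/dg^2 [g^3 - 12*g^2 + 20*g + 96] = 6*g - 24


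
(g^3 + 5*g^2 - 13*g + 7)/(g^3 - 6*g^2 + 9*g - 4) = (g + 7)/(g - 4)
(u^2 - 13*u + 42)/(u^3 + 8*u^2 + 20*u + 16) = (u^2 - 13*u + 42)/(u^3 + 8*u^2 + 20*u + 16)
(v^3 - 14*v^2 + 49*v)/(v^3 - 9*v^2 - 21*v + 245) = v/(v + 5)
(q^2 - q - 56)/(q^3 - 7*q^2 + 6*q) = (q^2 - q - 56)/(q*(q^2 - 7*q + 6))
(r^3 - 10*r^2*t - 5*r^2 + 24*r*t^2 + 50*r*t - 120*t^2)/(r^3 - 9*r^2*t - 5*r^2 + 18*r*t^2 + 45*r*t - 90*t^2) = (r - 4*t)/(r - 3*t)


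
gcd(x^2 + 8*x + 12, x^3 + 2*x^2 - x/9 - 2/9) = x + 2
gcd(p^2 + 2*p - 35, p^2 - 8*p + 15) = p - 5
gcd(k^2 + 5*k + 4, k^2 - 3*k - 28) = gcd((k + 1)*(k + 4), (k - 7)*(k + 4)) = k + 4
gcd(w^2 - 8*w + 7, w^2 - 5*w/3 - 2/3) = 1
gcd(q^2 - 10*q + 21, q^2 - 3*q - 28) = q - 7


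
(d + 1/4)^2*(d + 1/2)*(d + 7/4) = d^4 + 11*d^3/4 + 33*d^2/16 + 37*d/64 + 7/128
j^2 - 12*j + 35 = (j - 7)*(j - 5)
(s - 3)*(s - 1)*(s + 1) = s^3 - 3*s^2 - s + 3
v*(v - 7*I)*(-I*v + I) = -I*v^3 - 7*v^2 + I*v^2 + 7*v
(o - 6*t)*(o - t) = o^2 - 7*o*t + 6*t^2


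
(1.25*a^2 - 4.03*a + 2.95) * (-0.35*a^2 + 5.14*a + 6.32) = -0.4375*a^4 + 7.8355*a^3 - 13.8467*a^2 - 10.3066*a + 18.644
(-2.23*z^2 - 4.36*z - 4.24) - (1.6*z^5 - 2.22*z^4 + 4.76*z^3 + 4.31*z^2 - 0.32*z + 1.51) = -1.6*z^5 + 2.22*z^4 - 4.76*z^3 - 6.54*z^2 - 4.04*z - 5.75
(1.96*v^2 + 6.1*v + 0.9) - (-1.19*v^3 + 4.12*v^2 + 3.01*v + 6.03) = 1.19*v^3 - 2.16*v^2 + 3.09*v - 5.13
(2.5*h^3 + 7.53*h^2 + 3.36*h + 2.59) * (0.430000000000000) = 1.075*h^3 + 3.2379*h^2 + 1.4448*h + 1.1137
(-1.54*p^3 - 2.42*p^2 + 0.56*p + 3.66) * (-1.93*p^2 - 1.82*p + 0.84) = 2.9722*p^5 + 7.4734*p^4 + 2.03*p^3 - 10.1158*p^2 - 6.1908*p + 3.0744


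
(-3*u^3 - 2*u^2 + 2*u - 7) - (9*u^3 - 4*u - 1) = -12*u^3 - 2*u^2 + 6*u - 6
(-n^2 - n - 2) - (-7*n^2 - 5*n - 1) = 6*n^2 + 4*n - 1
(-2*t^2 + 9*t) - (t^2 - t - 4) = -3*t^2 + 10*t + 4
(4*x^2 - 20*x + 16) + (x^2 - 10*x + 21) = 5*x^2 - 30*x + 37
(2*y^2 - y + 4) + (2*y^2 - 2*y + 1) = 4*y^2 - 3*y + 5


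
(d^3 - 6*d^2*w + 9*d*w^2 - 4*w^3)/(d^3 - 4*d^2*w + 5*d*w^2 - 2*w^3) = (-d + 4*w)/(-d + 2*w)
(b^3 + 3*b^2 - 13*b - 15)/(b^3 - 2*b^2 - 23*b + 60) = (b + 1)/(b - 4)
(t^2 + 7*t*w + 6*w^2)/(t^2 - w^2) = (t + 6*w)/(t - w)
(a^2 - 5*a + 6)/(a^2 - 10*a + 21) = (a - 2)/(a - 7)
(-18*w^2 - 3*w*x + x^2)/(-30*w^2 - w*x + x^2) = (3*w + x)/(5*w + x)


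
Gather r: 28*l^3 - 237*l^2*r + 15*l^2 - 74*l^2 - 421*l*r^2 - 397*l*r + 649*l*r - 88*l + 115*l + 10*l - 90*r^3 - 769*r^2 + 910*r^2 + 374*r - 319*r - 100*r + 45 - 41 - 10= 28*l^3 - 59*l^2 + 37*l - 90*r^3 + r^2*(141 - 421*l) + r*(-237*l^2 + 252*l - 45) - 6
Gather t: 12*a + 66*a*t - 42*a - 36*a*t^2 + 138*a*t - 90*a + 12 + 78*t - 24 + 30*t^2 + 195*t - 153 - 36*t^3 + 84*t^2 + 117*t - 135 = -120*a - 36*t^3 + t^2*(114 - 36*a) + t*(204*a + 390) - 300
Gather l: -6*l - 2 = -6*l - 2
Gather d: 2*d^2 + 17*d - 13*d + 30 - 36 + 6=2*d^2 + 4*d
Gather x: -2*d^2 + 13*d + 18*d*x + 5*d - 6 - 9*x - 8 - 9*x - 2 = -2*d^2 + 18*d + x*(18*d - 18) - 16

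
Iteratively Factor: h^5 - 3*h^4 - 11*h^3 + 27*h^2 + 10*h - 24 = (h + 1)*(h^4 - 4*h^3 - 7*h^2 + 34*h - 24) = (h - 4)*(h + 1)*(h^3 - 7*h + 6) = (h - 4)*(h - 1)*(h + 1)*(h^2 + h - 6) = (h - 4)*(h - 1)*(h + 1)*(h + 3)*(h - 2)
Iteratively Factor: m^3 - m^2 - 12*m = (m + 3)*(m^2 - 4*m) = (m - 4)*(m + 3)*(m)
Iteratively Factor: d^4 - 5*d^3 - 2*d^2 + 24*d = (d - 3)*(d^3 - 2*d^2 - 8*d) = (d - 4)*(d - 3)*(d^2 + 2*d) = (d - 4)*(d - 3)*(d + 2)*(d)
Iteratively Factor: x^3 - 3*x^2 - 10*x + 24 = (x - 4)*(x^2 + x - 6) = (x - 4)*(x - 2)*(x + 3)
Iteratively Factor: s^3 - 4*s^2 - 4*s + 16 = (s - 4)*(s^2 - 4) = (s - 4)*(s - 2)*(s + 2)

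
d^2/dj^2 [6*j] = 0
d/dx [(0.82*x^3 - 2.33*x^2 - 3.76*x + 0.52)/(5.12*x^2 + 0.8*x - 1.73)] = (4.1984*x^4 + 1.312*x^3 + 13.1314*x^2 + 2.737*x + 6.0888)/(26.2144*x^4 + 8.192*x^3 - 17.0752*x^2 - 2.768*x + 2.9929)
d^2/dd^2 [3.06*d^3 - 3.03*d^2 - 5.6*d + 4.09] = 18.36*d - 6.06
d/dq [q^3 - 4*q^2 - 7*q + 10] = 3*q^2 - 8*q - 7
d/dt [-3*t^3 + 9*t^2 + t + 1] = -9*t^2 + 18*t + 1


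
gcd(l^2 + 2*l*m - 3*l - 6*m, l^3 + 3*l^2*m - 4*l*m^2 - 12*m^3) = l + 2*m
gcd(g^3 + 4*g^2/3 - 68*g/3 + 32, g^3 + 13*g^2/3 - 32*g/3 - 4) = g^2 + 4*g - 12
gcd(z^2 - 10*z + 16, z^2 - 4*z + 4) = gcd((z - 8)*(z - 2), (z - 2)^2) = z - 2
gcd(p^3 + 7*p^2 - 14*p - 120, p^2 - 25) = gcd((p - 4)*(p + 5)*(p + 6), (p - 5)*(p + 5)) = p + 5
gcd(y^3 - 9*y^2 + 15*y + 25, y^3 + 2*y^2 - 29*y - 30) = y^2 - 4*y - 5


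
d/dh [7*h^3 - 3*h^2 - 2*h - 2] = 21*h^2 - 6*h - 2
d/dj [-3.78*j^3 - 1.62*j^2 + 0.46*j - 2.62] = -11.34*j^2 - 3.24*j + 0.46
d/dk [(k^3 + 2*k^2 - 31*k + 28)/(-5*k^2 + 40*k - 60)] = (-k^4 + 16*k^3 - 51*k^2 + 8*k + 148)/(5*(k^4 - 16*k^3 + 88*k^2 - 192*k + 144))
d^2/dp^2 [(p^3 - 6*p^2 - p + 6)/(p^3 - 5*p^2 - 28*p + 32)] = 2*(-p^3 + 78*p^2 - 408*p + 1376)/(p^6 - 12*p^5 - 48*p^4 + 704*p^3 + 1536*p^2 - 12288*p - 32768)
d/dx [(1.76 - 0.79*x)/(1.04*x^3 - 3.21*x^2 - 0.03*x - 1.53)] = (1.6432*x^3 - 8.0271*x^2 + 11.2992*x + 1.2615)/(1.0816*x^6 - 6.6768*x^5 + 10.2417*x^4 - 2.9898*x^3 + 9.8235*x^2 + 0.0918*x + 2.3409)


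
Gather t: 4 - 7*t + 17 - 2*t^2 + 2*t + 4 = -2*t^2 - 5*t + 25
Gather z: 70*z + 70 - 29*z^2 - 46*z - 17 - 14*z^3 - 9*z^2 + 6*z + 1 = -14*z^3 - 38*z^2 + 30*z + 54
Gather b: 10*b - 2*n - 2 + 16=10*b - 2*n + 14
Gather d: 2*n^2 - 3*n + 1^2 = 2*n^2 - 3*n + 1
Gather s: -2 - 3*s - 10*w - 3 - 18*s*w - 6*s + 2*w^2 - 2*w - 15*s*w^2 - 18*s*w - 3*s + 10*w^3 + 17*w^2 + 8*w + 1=s*(-15*w^2 - 36*w - 12) + 10*w^3 + 19*w^2 - 4*w - 4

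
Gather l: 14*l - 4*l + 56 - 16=10*l + 40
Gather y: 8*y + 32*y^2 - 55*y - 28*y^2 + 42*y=4*y^2 - 5*y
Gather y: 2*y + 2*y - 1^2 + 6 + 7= 4*y + 12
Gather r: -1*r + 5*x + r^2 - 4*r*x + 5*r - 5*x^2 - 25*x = r^2 + r*(4 - 4*x) - 5*x^2 - 20*x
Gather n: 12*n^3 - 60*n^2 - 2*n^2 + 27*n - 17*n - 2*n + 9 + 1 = 12*n^3 - 62*n^2 + 8*n + 10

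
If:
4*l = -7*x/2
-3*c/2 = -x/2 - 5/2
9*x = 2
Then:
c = 47/27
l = -7/36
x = 2/9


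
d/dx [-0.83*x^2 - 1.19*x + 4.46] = -1.66*x - 1.19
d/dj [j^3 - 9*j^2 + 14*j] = 3*j^2 - 18*j + 14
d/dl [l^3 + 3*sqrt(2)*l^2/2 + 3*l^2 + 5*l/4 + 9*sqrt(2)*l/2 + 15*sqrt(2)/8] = 3*l^2 + 3*sqrt(2)*l + 6*l + 5/4 + 9*sqrt(2)/2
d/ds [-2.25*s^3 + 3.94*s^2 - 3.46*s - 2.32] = -6.75*s^2 + 7.88*s - 3.46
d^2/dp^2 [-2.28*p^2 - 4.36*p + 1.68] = -4.56000000000000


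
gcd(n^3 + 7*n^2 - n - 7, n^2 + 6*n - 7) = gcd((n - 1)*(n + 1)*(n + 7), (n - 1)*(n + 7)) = n^2 + 6*n - 7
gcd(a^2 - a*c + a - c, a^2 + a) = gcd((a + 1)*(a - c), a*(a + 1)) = a + 1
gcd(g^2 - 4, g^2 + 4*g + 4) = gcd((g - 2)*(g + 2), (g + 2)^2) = g + 2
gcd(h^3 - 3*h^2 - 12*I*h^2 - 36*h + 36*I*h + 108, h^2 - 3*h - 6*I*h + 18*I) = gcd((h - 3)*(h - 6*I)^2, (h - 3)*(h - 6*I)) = h^2 + h*(-3 - 6*I) + 18*I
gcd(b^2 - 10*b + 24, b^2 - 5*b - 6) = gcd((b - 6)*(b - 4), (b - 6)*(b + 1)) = b - 6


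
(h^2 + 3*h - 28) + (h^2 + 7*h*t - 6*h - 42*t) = 2*h^2 + 7*h*t - 3*h - 42*t - 28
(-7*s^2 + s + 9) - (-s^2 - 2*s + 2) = -6*s^2 + 3*s + 7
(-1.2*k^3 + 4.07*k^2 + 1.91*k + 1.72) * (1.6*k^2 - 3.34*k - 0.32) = -1.92*k^5 + 10.52*k^4 - 10.1538*k^3 - 4.9298*k^2 - 6.356*k - 0.5504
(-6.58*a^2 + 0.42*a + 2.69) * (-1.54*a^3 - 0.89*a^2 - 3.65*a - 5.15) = 10.1332*a^5 + 5.2094*a^4 + 19.5006*a^3 + 29.9599*a^2 - 11.9815*a - 13.8535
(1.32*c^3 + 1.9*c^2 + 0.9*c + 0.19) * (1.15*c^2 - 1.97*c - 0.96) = 1.518*c^5 - 0.4154*c^4 - 3.9752*c^3 - 3.3785*c^2 - 1.2383*c - 0.1824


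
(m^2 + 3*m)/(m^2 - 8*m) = (m + 3)/(m - 8)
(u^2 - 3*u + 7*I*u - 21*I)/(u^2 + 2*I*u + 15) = (u^2 + u*(-3 + 7*I) - 21*I)/(u^2 + 2*I*u + 15)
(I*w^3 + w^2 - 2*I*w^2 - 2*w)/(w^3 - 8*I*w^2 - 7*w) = I*(w - 2)/(w - 7*I)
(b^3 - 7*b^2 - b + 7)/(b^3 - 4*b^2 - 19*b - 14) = (b - 1)/(b + 2)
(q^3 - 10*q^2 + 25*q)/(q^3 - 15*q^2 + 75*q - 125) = q/(q - 5)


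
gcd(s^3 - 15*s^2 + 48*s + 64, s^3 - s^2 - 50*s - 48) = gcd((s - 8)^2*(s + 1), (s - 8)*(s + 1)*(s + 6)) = s^2 - 7*s - 8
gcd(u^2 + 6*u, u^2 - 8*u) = u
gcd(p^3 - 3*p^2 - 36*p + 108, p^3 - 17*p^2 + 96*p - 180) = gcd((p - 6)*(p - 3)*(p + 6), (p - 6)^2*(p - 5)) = p - 6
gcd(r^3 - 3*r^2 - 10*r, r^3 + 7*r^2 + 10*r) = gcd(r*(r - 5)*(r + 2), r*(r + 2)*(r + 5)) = r^2 + 2*r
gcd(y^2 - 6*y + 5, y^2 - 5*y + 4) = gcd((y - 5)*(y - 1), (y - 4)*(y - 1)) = y - 1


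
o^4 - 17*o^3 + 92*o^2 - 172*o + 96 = (o - 8)*(o - 6)*(o - 2)*(o - 1)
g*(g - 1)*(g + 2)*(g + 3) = g^4 + 4*g^3 + g^2 - 6*g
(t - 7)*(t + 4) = t^2 - 3*t - 28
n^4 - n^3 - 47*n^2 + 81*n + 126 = (n - 6)*(n - 3)*(n + 1)*(n + 7)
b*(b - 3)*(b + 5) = b^3 + 2*b^2 - 15*b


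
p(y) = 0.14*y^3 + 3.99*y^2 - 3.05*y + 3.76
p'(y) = 0.42*y^2 + 7.98*y - 3.05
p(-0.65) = 7.39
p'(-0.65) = -8.06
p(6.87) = 216.52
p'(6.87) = 71.60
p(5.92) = 154.59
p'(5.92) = 58.91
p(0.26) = 3.24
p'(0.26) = -0.95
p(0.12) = 3.45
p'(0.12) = -2.09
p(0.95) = 4.58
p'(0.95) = 4.91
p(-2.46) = 33.32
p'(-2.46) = -20.14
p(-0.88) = 9.44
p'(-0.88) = -9.75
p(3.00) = 34.30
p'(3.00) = 24.67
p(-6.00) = 135.46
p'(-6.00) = -35.81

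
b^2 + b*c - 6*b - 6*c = (b - 6)*(b + c)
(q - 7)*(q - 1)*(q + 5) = q^3 - 3*q^2 - 33*q + 35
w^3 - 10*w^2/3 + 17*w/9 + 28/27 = (w - 7/3)*(w - 4/3)*(w + 1/3)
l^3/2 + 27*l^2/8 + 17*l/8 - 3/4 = (l/2 + 1/2)*(l - 1/4)*(l + 6)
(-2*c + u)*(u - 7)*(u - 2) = -2*c*u^2 + 18*c*u - 28*c + u^3 - 9*u^2 + 14*u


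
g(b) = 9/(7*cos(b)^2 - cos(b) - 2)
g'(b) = 9*(14*sin(b)*cos(b) - sin(b))/(7*cos(b)^2 - cos(b) - 2)^2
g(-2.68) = 2.00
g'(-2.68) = 2.67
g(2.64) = 2.11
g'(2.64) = -3.17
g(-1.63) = -4.70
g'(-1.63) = 4.47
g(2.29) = 5.30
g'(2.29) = -24.04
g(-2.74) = 1.86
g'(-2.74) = 2.08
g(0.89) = 62.63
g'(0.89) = 2645.53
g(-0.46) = 3.30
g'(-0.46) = -6.22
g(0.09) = 2.28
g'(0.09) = 0.67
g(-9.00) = 1.91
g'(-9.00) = 2.29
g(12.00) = 4.20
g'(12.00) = -11.40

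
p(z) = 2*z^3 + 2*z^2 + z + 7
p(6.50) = 647.25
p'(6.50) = 280.50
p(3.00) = 82.00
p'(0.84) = 8.59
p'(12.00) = 913.00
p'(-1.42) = 7.42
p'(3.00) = 67.00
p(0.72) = 9.50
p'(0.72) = 6.99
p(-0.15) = 6.89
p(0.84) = 10.44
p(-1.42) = 3.89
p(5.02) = 315.43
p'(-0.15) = 0.54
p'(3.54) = 90.35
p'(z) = 6*z^2 + 4*z + 1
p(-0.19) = 6.87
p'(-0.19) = 0.46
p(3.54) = 124.33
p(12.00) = 3763.00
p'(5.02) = 172.28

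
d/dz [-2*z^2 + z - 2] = 1 - 4*z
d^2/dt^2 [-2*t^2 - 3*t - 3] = -4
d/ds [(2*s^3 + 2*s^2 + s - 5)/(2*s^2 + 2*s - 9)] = (4*s^4 + 8*s^3 - 52*s^2 - 16*s + 1)/(4*s^4 + 8*s^3 - 32*s^2 - 36*s + 81)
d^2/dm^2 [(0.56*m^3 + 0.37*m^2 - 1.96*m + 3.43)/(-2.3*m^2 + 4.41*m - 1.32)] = (1.4210854715202e-14*m^4 - 5.150572*m^3 - 82.569048*m^2 + 167.185116*m - 91.057278)/(12.167*m^6 - 69.9867*m^5 + 155.14029*m^4 - 166.098681*m^3 + 89.037036*m^2 - 23.051952*m + 2.299968)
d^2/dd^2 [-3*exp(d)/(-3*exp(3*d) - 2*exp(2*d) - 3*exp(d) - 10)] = (108*exp(6*d) + 54*exp(5*d) - 96*exp(4*d) - 1188*exp(3*d) - 360*exp(2*d) - 90*exp(d) + 300)*exp(d)/(27*exp(9*d) + 54*exp(8*d) + 117*exp(7*d) + 386*exp(6*d) + 477*exp(5*d) + 714*exp(4*d) + 1287*exp(3*d) + 870*exp(2*d) + 900*exp(d) + 1000)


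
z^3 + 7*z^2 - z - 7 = (z - 1)*(z + 1)*(z + 7)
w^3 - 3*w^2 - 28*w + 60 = (w - 6)*(w - 2)*(w + 5)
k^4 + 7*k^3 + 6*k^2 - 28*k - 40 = (k - 2)*(k + 2)^2*(k + 5)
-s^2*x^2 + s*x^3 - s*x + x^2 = x*(-s + x)*(s*x + 1)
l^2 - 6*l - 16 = (l - 8)*(l + 2)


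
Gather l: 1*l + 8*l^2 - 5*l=8*l^2 - 4*l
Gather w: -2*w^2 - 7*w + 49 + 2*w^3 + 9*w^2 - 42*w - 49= 2*w^3 + 7*w^2 - 49*w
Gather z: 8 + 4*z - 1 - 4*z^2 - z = -4*z^2 + 3*z + 7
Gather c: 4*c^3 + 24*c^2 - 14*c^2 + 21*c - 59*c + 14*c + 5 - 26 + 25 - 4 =4*c^3 + 10*c^2 - 24*c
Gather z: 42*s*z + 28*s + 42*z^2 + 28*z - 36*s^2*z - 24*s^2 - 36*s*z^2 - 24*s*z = -24*s^2 + 28*s + z^2*(42 - 36*s) + z*(-36*s^2 + 18*s + 28)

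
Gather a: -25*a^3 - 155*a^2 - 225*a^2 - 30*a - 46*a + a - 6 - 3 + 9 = -25*a^3 - 380*a^2 - 75*a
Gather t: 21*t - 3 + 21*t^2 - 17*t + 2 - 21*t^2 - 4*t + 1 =0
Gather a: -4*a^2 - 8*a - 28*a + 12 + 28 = -4*a^2 - 36*a + 40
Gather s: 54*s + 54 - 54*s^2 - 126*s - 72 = -54*s^2 - 72*s - 18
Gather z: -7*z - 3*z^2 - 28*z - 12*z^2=-15*z^2 - 35*z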